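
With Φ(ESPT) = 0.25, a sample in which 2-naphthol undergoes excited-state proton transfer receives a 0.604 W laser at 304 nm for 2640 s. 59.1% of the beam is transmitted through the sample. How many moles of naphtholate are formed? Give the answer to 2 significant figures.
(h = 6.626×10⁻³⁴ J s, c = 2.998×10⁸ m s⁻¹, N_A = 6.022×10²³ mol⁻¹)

4.1×10⁻⁴ mol

Photon energy at 304 nm: hc/λ = (6.626×10⁻³⁴)(2.998×10⁸)/(304×10⁻⁹) = 6.534×10⁻¹⁹ J.
Energy delivered: (0.604 W)(2640 s) = 1595 J.
Photons incident: 1595 / 6.534×10⁻¹⁹ = 2.441×10²¹, i.e. 2.441×10²¹/6.022×10²³ = 0.004053 mol.
Fraction absorbed: 1 − 59.1/100 = 0.4090.
Photons absorbed: 0.4090 × 0.004053 = 0.001658 mol.
Product: Φ × n_abs = 0.25 × 0.001658 = 4.145×10⁻⁴ mol.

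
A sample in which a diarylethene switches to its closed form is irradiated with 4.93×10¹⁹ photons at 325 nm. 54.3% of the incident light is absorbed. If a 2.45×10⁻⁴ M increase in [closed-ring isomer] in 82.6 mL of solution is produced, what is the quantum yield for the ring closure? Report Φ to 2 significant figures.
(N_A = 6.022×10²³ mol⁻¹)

Φ = 0.46

Product: (2.45×10⁻⁴ M)(0.0826 L) = 2.024×10⁻⁵ mol.
Moles of photons: 4.93×10¹⁹ / 6.022×10²³ = 8.187×10⁻⁵ mol.
Photons absorbed: 0.543 × 8.187×10⁻⁵ = 4.446×10⁻⁵ mol.
Φ = 2.024×10⁻⁵ mol / 4.446×10⁻⁵ mol photons = 0.46.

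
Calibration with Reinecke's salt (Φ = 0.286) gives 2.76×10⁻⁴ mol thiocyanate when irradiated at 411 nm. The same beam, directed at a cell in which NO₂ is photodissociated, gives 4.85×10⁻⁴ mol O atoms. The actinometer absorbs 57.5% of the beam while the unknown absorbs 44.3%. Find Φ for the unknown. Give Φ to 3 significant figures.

Photons absorbed by the actinometer: 2.76×10⁻⁴ / 0.286 = 9.650×10⁻⁴ mol.
Incident flux: 9.650×10⁻⁴ / 0.575 = 0.001678 einstein.
Absorbed by unknown: 0.443 × 0.001678 = 7.434×10⁻⁴ mol.
Φ(unknown) = 4.85×10⁻⁴ / 7.434×10⁻⁴ = 0.652.

Φ = 0.652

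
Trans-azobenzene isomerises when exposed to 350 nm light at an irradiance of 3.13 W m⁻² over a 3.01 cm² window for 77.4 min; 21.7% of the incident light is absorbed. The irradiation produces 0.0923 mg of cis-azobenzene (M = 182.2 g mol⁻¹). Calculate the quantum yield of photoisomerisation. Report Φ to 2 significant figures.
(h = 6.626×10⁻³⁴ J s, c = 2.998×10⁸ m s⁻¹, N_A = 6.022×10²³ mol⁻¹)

Product: 0.0923 mg / 182.2 g mol⁻¹ = 5.066×10⁻⁷ mol.
Photon energy at 350 nm: hc/λ = (6.626×10⁻³⁴)(2.998×10⁸)/(350×10⁻⁹) = 5.676×10⁻¹⁹ J.
Energy delivered: (3.13 W m⁻²)(3.01×10⁻⁴ m²)(4644 s) = 4.375 J.
Photons incident: 4.375 / 5.676×10⁻¹⁹ = 7.708×10¹⁸, i.e. 7.708×10¹⁸/6.022×10²³ = 1.280×10⁻⁵ mol.
Photons absorbed: 0.217 × 1.280×10⁻⁵ = 2.778×10⁻⁶ mol.
Φ = 5.066×10⁻⁷ mol / 2.778×10⁻⁶ mol photons = 0.18.

Φ = 0.18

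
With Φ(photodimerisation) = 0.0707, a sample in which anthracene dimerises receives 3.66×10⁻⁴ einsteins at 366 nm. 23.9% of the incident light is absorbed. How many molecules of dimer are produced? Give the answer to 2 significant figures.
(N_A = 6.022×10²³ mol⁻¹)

Photons absorbed: 0.239 × 3.66×10⁻⁴ = 8.747×10⁻⁵ mol.
Product: Φ × n_abs = 0.0707 × 8.747×10⁻⁵ = 6.184×10⁻⁶ mol.
As a count: 6.184×10⁻⁶ × 6.022×10²³ = 3.7×10¹⁸.

3.7×10¹⁸ molecules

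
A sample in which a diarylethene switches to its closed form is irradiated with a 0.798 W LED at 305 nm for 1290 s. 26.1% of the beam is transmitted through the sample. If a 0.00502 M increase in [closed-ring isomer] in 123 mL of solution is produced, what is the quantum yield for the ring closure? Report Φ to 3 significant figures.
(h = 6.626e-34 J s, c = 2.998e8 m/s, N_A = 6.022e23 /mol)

Φ = 0.318

Product: (0.00502 M)(0.123 L) = 6.175e-4 mol.
Photon energy at 305 nm: hc/λ = (6.626e-34)(2.998e8)/(305e-9) = 6.513e-19 J.
Energy delivered: (0.798 W)(1290 s) = 1029 J.
Photons incident: 1029 / 6.513e-19 = 1.580e21, i.e. 1.580e21/6.022e23 = 0.002624 mol.
Fraction absorbed: 1 − 26.1/100 = 0.7390.
Photons absorbed: 0.7390 × 0.002624 = 0.001939 mol.
Φ = 6.175e-4 mol / 0.001939 mol photons = 0.318.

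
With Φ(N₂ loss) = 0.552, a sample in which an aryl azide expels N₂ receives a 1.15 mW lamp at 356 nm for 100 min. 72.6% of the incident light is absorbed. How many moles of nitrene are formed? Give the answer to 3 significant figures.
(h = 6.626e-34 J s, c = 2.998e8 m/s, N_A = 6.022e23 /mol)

Photon energy at 356 nm: hc/λ = (6.626e-34)(2.998e8)/(356e-9) = 5.580e-19 J.
Energy delivered: (1.15 mW)(6000 s) = 6.900 J.
Photons incident: 6.900 / 5.580e-19 = 1.237e19, i.e. 1.237e19/6.022e23 = 2.054e-5 mol.
Photons absorbed: 0.726 × 2.054e-5 = 1.491e-5 mol.
Product: Φ × n_abs = 0.552 × 1.491e-5 = 8.230e-6 mol.

8.23e-6 mol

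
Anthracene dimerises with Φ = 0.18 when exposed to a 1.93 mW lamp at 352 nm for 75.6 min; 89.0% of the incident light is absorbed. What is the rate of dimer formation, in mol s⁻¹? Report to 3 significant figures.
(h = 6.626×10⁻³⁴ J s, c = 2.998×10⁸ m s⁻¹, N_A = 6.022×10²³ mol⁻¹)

9.10×10⁻¹⁰ mol s⁻¹

Photon energy at 352 nm: hc/λ = (6.626×10⁻³⁴)(2.998×10⁸)/(352×10⁻⁹) = 5.643×10⁻¹⁹ J.
Energy delivered: (1.93 mW)(4536 s) = 8.754 J.
Photons incident: 8.754 / 5.643×10⁻¹⁹ = 1.551×10¹⁹, i.e. 1.551×10¹⁹/6.022×10²³ = 2.576×10⁻⁵ mol.
Photons absorbed: 0.890 × 2.576×10⁻⁵ = 2.293×10⁻⁵ mol.
Product formed: 0.18 × 2.293×10⁻⁵ = 4.127×10⁻⁶ mol.
Rate: 4.127×10⁻⁶ / 4536 s = 9.10×10⁻¹⁰ mol s⁻¹.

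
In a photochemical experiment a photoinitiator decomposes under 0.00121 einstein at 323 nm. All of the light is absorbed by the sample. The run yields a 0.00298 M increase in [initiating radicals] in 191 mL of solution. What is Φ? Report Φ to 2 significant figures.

Φ = 0.47

Product: (0.00298 M)(0.191 L) = 5.692×10⁻⁴ mol.
Φ = 5.692×10⁻⁴ mol / 0.00121 mol photons = 0.47.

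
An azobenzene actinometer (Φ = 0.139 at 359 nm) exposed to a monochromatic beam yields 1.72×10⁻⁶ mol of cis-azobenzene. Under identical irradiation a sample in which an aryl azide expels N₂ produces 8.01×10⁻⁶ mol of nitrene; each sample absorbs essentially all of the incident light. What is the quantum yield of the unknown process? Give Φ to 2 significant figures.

Φ = 0.65

Photons absorbed by the actinometer: 1.72×10⁻⁶ / 0.139 = 1.237×10⁻⁵ mol.
Φ(unknown) = 8.01×10⁻⁶ / 1.237×10⁻⁵ = 0.65.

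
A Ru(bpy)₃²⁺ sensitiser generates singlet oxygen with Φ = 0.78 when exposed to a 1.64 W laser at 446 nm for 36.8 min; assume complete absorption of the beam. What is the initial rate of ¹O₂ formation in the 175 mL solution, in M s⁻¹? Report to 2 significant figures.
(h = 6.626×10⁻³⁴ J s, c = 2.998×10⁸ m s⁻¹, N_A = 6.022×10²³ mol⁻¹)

2.7×10⁻⁵ M s⁻¹

Photon energy at 446 nm: hc/λ = (6.626×10⁻³⁴)(2.998×10⁸)/(446×10⁻⁹) = 4.454×10⁻¹⁹ J.
Energy delivered: (1.64 W)(2208 s) = 3621 J.
Photons incident: 3621 / 4.454×10⁻¹⁹ = 8.130×10²¹, i.e. 8.130×10²¹/6.022×10²³ = 0.01350 mol.
Product formed: 0.78 × 0.01350 = 0.01053 mol.
Rate: 0.01053 mol / (2208 s × 0.175 L) = 2.7×10⁻⁵ M s⁻¹.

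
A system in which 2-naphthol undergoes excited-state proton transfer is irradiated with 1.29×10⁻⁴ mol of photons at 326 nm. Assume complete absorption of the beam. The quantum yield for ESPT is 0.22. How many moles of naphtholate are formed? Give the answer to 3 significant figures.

2.84×10⁻⁵ mol

Product: Φ × n_abs = 0.22 × 1.29×10⁻⁴ = 2.838×10⁻⁵ mol.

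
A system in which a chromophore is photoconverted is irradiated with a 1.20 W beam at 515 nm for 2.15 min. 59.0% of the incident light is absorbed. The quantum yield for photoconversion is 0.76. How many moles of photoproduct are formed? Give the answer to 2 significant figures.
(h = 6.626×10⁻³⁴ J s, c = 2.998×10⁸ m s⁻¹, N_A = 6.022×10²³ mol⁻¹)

3.0×10⁻⁴ mol

Photon energy at 515 nm: hc/λ = (6.626×10⁻³⁴)(2.998×10⁸)/(515×10⁻⁹) = 3.857×10⁻¹⁹ J.
Energy delivered: (1.20 W)(129 s) = 154.8 J.
Photons incident: 154.8 / 3.857×10⁻¹⁹ = 4.013×10²⁰, i.e. 4.013×10²⁰/6.022×10²³ = 6.664×10⁻⁴ mol.
Photons absorbed: 0.590 × 6.664×10⁻⁴ = 3.932×10⁻⁴ mol.
Product: Φ × n_abs = 0.76 × 3.932×10⁻⁴ = 2.988×10⁻⁴ mol.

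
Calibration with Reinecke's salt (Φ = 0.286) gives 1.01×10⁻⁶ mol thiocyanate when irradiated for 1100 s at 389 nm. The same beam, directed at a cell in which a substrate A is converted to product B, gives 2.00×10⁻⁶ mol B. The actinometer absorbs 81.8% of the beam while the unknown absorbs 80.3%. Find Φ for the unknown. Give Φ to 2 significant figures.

Φ = 0.58

Photons absorbed by the actinometer: 1.01×10⁻⁶ / 0.286 = 3.531×10⁻⁶ mol.
Incident flux: 3.531×10⁻⁶ / 0.818 = 4.317×10⁻⁶ einstein.
Absorbed by unknown: 0.803 × 4.317×10⁻⁶ = 3.467×10⁻⁶ mol.
Φ(unknown) = 2.00×10⁻⁶ / 3.467×10⁻⁶ = 0.58.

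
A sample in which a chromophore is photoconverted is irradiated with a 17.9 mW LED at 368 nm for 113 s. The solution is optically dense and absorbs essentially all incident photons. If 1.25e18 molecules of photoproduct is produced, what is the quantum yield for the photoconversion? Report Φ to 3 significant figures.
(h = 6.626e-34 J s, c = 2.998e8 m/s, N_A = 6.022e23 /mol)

Product: 1.25e18 / 6.022e23 = 2.076e-6 mol.
Photon energy at 368 nm: hc/λ = (6.626e-34)(2.998e8)/(368e-9) = 5.398e-19 J.
Energy delivered: (17.9 mW)(113 s) = 2.023 J.
Photons incident: 2.023 / 5.398e-19 = 3.748e18, i.e. 3.748e18/6.022e23 = 6.224e-6 mol.
Φ = 2.076e-6 mol / 6.224e-6 mol photons = 0.334.

Φ = 0.334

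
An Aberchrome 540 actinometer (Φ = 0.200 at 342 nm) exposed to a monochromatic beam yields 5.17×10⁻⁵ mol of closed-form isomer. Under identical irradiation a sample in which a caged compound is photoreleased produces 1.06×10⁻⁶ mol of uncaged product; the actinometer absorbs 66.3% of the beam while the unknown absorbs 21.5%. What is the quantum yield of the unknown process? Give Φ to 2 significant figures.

Φ = 0.013

Photons absorbed by the actinometer: 5.17×10⁻⁵ / 0.200 = 2.585×10⁻⁴ mol.
Incident flux: 2.585×10⁻⁴ / 0.663 = 3.899×10⁻⁴ einstein.
Absorbed by unknown: 0.215 × 3.899×10⁻⁴ = 8.383×10⁻⁵ mol.
Φ(unknown) = 1.06×10⁻⁶ / 8.383×10⁻⁵ = 0.013.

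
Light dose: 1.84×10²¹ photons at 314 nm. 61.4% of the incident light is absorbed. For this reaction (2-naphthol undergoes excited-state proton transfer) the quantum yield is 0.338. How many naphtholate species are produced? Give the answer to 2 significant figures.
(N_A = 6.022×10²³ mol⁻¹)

Moles of photons: 1.84×10²¹ / 6.022×10²³ = 0.003055 mol.
Photons absorbed: 0.614 × 0.003055 = 0.001876 mol.
Product: Φ × n_abs = 0.338 × 0.001876 = 6.341×10⁻⁴ mol.
As a count: 6.341×10⁻⁴ × 6.022×10²³ = 3.8×10²⁰.

3.8×10²⁰ species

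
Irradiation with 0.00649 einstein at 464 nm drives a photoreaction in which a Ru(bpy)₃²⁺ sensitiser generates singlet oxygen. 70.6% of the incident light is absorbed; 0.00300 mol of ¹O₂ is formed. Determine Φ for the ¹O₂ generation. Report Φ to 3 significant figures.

Photons absorbed: 0.706 × 0.00649 = 0.004582 mol.
Φ = 0.00300 mol / 0.004582 mol photons = 0.655.

Φ = 0.655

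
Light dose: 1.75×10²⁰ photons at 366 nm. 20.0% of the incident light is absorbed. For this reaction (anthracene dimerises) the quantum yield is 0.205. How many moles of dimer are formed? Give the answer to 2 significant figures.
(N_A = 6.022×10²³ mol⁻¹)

1.2×10⁻⁵ mol

Moles of photons: 1.75×10²⁰ / 6.022×10²³ = 2.906×10⁻⁴ mol.
Photons absorbed: 0.200 × 2.906×10⁻⁴ = 5.812×10⁻⁵ mol.
Product: Φ × n_abs = 0.205 × 5.812×10⁻⁵ = 1.191×10⁻⁵ mol.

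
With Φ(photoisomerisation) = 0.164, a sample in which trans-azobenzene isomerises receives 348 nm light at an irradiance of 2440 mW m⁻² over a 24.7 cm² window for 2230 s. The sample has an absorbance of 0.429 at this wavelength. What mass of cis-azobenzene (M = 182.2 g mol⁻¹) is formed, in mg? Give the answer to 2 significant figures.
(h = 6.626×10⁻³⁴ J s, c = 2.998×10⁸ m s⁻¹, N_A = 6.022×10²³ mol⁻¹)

0.73 mg

Photon energy at 348 nm: hc/λ = (6.626×10⁻³⁴)(2.998×10⁸)/(348×10⁻⁹) = 5.708×10⁻¹⁹ J.
Energy delivered: (2440 mW m⁻²)(24.7×10⁻⁴ m²)(2230 s) = 13.44 J.
Photons incident: 13.44 / 5.708×10⁻¹⁹ = 2.355×10¹⁹, i.e. 2.355×10¹⁹/6.022×10²³ = 3.911×10⁻⁵ mol.
Fraction absorbed: 1 − 10^(−0.429) = 0.6276.
Photons absorbed: 0.6276 × 3.911×10⁻⁵ = 2.455×10⁻⁵ mol.
Product: Φ × n_abs = 0.164 × 2.455×10⁻⁵ = 4.026×10⁻⁶ mol.
Mass: 4.026×10⁻⁶ × 182.2 = 7.335×10⁻⁴ g = 0.73 mg.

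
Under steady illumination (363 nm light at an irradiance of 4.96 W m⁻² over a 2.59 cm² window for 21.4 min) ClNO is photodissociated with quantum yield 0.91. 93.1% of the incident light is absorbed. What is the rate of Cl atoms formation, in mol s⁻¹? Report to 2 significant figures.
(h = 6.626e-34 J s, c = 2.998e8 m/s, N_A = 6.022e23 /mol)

3.3e-9 mol s⁻¹

Photon energy at 363 nm: hc/λ = (6.626e-34)(2.998e8)/(363e-9) = 5.472e-19 J.
Energy delivered: (4.96 W m⁻²)(2.59e-4 m²)(1284 s) = 1.649 J.
Photons incident: 1.649 / 5.472e-19 = 3.014e18, i.e. 3.014e18/6.022e23 = 5.005e-6 mol.
Photons absorbed: 0.931 × 5.005e-6 = 4.660e-6 mol.
Product formed: 0.91 × 4.660e-6 = 4.241e-6 mol.
Rate: 4.241e-6 / 1284 s = 3.3e-9 mol s⁻¹.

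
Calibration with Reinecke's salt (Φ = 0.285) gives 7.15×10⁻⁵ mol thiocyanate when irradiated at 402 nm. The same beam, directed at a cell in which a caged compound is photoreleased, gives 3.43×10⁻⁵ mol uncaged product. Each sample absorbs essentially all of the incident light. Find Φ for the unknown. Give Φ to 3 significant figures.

Φ = 0.137

Photons absorbed by the actinometer: 7.15×10⁻⁵ / 0.285 = 2.509×10⁻⁴ mol.
Φ(unknown) = 3.43×10⁻⁵ / 2.509×10⁻⁴ = 0.137.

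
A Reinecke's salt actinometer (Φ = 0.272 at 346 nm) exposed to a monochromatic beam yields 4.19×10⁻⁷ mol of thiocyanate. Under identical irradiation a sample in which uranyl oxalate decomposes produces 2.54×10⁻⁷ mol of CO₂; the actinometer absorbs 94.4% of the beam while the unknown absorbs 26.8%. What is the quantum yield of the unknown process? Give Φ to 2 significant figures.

Φ = 0.58

Photons absorbed by the actinometer: 4.19×10⁻⁷ / 0.272 = 1.540×10⁻⁶ mol.
Incident flux: 1.540×10⁻⁶ / 0.944 = 1.631×10⁻⁶ einstein.
Absorbed by unknown: 0.268 × 1.631×10⁻⁶ = 4.371×10⁻⁷ mol.
Φ(unknown) = 2.54×10⁻⁷ / 4.371×10⁻⁷ = 0.58.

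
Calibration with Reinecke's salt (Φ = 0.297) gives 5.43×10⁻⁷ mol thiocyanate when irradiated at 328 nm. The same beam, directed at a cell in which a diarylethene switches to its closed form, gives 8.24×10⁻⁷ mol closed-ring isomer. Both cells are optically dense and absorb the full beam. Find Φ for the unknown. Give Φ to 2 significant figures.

Φ = 0.45

Photons absorbed by the actinometer: 5.43×10⁻⁷ / 0.297 = 1.828×10⁻⁶ mol.
Φ(unknown) = 8.24×10⁻⁷ / 1.828×10⁻⁶ = 0.45.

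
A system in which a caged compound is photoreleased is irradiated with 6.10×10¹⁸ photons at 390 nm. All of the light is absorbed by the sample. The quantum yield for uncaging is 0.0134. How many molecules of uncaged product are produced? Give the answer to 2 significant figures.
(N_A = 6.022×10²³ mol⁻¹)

Moles of photons: 6.10×10¹⁸ / 6.022×10²³ = 1.013×10⁻⁵ mol.
Product: Φ × n_abs = 0.0134 × 1.013×10⁻⁵ = 1.357×10⁻⁷ mol.
As a count: 1.357×10⁻⁷ × 6.022×10²³ = 8.2×10¹⁶.

8.2×10¹⁶ molecules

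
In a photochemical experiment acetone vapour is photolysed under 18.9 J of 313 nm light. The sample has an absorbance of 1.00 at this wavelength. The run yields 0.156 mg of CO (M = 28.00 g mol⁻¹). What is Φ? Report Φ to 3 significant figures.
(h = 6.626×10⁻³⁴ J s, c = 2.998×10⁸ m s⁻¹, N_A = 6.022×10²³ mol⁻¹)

Product: 0.156 mg / 28.00 g mol⁻¹ = 5.571×10⁻⁶ mol.
Photon energy at 313 nm: hc/λ = (6.626×10⁻³⁴)(2.998×10⁸)/(313×10⁻⁹) = 6.347×10⁻¹⁹ J.
Photons incident: 18.9 / 6.347×10⁻¹⁹ = 2.978×10¹⁹, i.e. 2.978×10¹⁹/6.022×10²³ = 4.945×10⁻⁵ mol.
Fraction absorbed: 1 − 10^(−1.00) = 0.9000.
Photons absorbed: 0.9000 × 4.945×10⁻⁵ = 4.451×10⁻⁵ mol.
Φ = 5.571×10⁻⁶ mol / 4.451×10⁻⁵ mol photons = 0.125.

Φ = 0.125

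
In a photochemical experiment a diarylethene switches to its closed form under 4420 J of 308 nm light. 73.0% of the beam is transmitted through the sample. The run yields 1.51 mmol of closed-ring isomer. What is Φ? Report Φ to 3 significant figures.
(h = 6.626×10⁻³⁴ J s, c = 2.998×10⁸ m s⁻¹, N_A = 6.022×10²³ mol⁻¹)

Product: 1.51 mmol = 0.00151 mol.
Photon energy at 308 nm: hc/λ = (6.626×10⁻³⁴)(2.998×10⁸)/(308×10⁻⁹) = 6.450×10⁻¹⁹ J.
Photons incident: 4420 / 6.450×10⁻¹⁹ = 6.853×10²¹, i.e. 6.853×10²¹/6.022×10²³ = 0.01138 mol.
Fraction absorbed: 1 − 73.0/100 = 0.2700.
Photons absorbed: 0.2700 × 0.01138 = 0.003073 mol.
Φ = 0.00151 mol / 0.003073 mol photons = 0.491.

Φ = 0.491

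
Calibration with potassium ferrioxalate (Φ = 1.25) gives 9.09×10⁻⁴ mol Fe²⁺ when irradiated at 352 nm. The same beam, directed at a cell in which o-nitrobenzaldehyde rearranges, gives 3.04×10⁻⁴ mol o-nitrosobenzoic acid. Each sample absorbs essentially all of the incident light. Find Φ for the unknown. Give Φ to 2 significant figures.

Photons absorbed by the actinometer: 9.09×10⁻⁴ / 1.25 = 7.272×10⁻⁴ mol.
Φ(unknown) = 3.04×10⁻⁴ / 7.272×10⁻⁴ = 0.42.

Φ = 0.42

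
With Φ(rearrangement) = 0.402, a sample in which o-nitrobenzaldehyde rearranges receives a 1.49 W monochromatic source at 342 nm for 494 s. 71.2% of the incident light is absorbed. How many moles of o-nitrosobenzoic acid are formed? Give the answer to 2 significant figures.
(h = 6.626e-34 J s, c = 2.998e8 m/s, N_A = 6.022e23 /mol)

Photon energy at 342 nm: hc/λ = (6.626e-34)(2.998e8)/(342e-9) = 5.808e-19 J.
Energy delivered: (1.49 W)(494 s) = 736.1 J.
Photons incident: 736.1 / 5.808e-19 = 1.267e21, i.e. 1.267e21/6.022e23 = 0.002104 mol.
Photons absorbed: 0.712 × 0.002104 = 0.001498 mol.
Product: Φ × n_abs = 0.402 × 0.001498 = 6.022e-4 mol.

6.0e-4 mol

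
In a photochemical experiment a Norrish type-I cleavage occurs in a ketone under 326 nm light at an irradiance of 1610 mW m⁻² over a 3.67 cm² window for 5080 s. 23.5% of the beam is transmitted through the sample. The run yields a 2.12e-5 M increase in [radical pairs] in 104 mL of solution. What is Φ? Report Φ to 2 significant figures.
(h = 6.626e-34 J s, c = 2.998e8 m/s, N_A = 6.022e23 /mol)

Φ = 0.35

Product: (2.12e-5 M)(0.104 L) = 2.205e-6 mol.
Photon energy at 326 nm: hc/λ = (6.626e-34)(2.998e8)/(326e-9) = 6.093e-19 J.
Energy delivered: (1610 mW m⁻²)(3.67e-4 m²)(5080 s) = 3.002 J.
Photons incident: 3.002 / 6.093e-19 = 4.927e18, i.e. 4.927e18/6.022e23 = 8.182e-6 mol.
Fraction absorbed: 1 − 23.5/100 = 0.7650.
Photons absorbed: 0.7650 × 8.182e-6 = 6.259e-6 mol.
Φ = 2.205e-6 mol / 6.259e-6 mol photons = 0.35.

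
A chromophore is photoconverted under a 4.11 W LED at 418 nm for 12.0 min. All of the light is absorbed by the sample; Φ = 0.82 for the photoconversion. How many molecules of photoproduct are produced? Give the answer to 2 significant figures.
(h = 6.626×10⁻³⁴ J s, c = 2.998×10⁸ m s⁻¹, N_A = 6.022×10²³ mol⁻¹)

5.1×10²¹ molecules

Photon energy at 418 nm: hc/λ = (6.626×10⁻³⁴)(2.998×10⁸)/(418×10⁻⁹) = 4.752×10⁻¹⁹ J.
Energy delivered: (4.11 W)(720 s) = 2959 J.
Photons incident: 2959 / 4.752×10⁻¹⁹ = 6.227×10²¹, i.e. 6.227×10²¹/6.022×10²³ = 0.01034 mol.
Product: Φ × n_abs = 0.82 × 0.01034 = 0.008479 mol.
As a count: 0.008479 × 6.022×10²³ = 5.1×10²¹.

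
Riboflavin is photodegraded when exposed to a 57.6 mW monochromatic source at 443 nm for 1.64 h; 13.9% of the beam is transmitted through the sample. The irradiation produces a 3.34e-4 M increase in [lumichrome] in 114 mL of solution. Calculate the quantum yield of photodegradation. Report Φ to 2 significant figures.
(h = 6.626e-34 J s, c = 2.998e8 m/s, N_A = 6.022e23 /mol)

Product: (3.34e-4 M)(0.114 L) = 3.808e-5 mol.
Photon energy at 443 nm: hc/λ = (6.626e-34)(2.998e8)/(443e-9) = 4.484e-19 J.
Energy delivered: (57.6 mW)(5904 s) = 340.1 J.
Photons incident: 340.1 / 4.484e-19 = 7.585e20, i.e. 7.585e20/6.022e23 = 0.001260 mol.
Fraction absorbed: 1 − 13.9/100 = 0.8610.
Photons absorbed: 0.8610 × 0.001260 = 0.001085 mol.
Φ = 3.808e-5 mol / 0.001085 mol photons = 0.035.

Φ = 0.035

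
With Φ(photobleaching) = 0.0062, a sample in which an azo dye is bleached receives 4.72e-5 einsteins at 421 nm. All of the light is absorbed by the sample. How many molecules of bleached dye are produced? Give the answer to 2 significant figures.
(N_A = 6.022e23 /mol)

1.8e17 molecules

Product: Φ × n_abs = 0.0062 × 4.72e-5 = 2.926e-7 mol.
As a count: 2.926e-7 × 6.022e23 = 1.8e17.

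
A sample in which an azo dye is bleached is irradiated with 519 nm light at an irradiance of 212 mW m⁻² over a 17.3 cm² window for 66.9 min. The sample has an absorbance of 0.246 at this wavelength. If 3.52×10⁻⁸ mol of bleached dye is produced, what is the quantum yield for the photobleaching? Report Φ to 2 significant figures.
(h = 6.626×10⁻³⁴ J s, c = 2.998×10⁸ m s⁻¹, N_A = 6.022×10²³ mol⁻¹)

Φ = 0.013

Photon energy at 519 nm: hc/λ = (6.626×10⁻³⁴)(2.998×10⁸)/(519×10⁻⁹) = 3.828×10⁻¹⁹ J.
Energy delivered: (212 mW m⁻²)(17.3×10⁻⁴ m²)(4014 s) = 1.472 J.
Photons incident: 1.472 / 3.828×10⁻¹⁹ = 3.845×10¹⁸, i.e. 3.845×10¹⁸/6.022×10²³ = 6.385×10⁻⁶ mol.
Fraction absorbed: 1 − 10^(−0.246) = 0.4325.
Photons absorbed: 0.4325 × 6.385×10⁻⁶ = 2.762×10⁻⁶ mol.
Φ = 3.52×10⁻⁸ mol / 2.762×10⁻⁶ mol photons = 0.013.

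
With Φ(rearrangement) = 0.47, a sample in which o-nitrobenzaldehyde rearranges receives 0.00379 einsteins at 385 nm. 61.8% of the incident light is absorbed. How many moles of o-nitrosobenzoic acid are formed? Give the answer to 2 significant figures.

Photons absorbed: 0.618 × 0.00379 = 0.002342 mol.
Product: Φ × n_abs = 0.47 × 0.002342 = 0.001101 mol.

0.0011 mol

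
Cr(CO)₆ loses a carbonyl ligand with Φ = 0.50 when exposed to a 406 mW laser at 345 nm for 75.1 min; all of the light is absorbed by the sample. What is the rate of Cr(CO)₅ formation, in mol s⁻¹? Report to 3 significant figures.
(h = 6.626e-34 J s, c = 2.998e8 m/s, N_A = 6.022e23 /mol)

5.85e-7 mol s⁻¹

Photon energy at 345 nm: hc/λ = (6.626e-34)(2.998e8)/(345e-9) = 5.758e-19 J.
Energy delivered: (406 mW)(4506 s) = 1829 J.
Photons incident: 1829 / 5.758e-19 = 3.176e21, i.e. 3.176e21/6.022e23 = 0.005274 mol.
Product formed: 0.50 × 0.005274 = 0.002637 mol.
Rate: 0.002637 / 4506 s = 5.85e-7 mol s⁻¹.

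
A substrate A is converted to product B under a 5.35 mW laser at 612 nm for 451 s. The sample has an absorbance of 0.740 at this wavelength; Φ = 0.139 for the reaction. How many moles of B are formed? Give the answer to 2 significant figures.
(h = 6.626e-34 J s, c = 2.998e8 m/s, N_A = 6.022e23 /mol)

Photon energy at 612 nm: hc/λ = (6.626e-34)(2.998e8)/(612e-9) = 3.246e-19 J.
Energy delivered: (5.35 mW)(451 s) = 2.413 J.
Photons incident: 2.413 / 3.246e-19 = 7.434e18, i.e. 7.434e18/6.022e23 = 1.234e-5 mol.
Fraction absorbed: 1 − 10^(−0.740) = 0.8180.
Photons absorbed: 0.8180 × 1.234e-5 = 1.009e-5 mol.
Product: Φ × n_abs = 0.139 × 1.009e-5 = 1.403e-6 mol.

1.4e-6 mol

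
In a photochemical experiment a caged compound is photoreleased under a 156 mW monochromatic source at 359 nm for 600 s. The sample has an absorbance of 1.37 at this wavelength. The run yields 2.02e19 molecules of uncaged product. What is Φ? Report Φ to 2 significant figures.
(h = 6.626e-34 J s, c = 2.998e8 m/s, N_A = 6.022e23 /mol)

Φ = 0.12

Product: 2.02e19 / 6.022e23 = 3.354e-5 mol.
Photon energy at 359 nm: hc/λ = (6.626e-34)(2.998e8)/(359e-9) = 5.533e-19 J.
Energy delivered: (156 mW)(600 s) = 93.60 J.
Photons incident: 93.60 / 5.533e-19 = 1.692e20, i.e. 1.692e20/6.022e23 = 2.810e-4 mol.
Fraction absorbed: 1 − 10^(−1.37) = 0.9573.
Photons absorbed: 0.9573 × 2.810e-4 = 2.690e-4 mol.
Φ = 3.354e-5 mol / 2.690e-4 mol photons = 0.12.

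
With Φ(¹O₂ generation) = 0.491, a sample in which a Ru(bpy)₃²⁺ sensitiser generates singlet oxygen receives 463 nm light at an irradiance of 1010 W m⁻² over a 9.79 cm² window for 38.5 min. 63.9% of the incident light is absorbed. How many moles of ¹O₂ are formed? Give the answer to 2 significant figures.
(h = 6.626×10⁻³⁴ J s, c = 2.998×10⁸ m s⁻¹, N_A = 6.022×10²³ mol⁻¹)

Photon energy at 463 nm: hc/λ = (6.626×10⁻³⁴)(2.998×10⁸)/(463×10⁻⁹) = 4.290×10⁻¹⁹ J.
Energy delivered: (1010 W m⁻²)(9.79×10⁻⁴ m²)(2310 s) = 2284 J.
Photons incident: 2284 / 4.290×10⁻¹⁹ = 5.324×10²¹, i.e. 5.324×10²¹/6.022×10²³ = 0.008841 mol.
Photons absorbed: 0.639 × 0.008841 = 0.005649 mol.
Product: Φ × n_abs = 0.491 × 0.005649 = 0.002774 mol.

0.0028 mol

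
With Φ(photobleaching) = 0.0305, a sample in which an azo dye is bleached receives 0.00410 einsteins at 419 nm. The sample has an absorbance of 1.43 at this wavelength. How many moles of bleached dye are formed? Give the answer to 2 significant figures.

Fraction absorbed: 1 − 10^(−1.43) = 0.9628.
Photons absorbed: 0.9628 × 0.00410 = 0.003947 mol.
Product: Φ × n_abs = 0.0305 × 0.003947 = 1.204×10⁻⁴ mol.

1.2×10⁻⁴ mol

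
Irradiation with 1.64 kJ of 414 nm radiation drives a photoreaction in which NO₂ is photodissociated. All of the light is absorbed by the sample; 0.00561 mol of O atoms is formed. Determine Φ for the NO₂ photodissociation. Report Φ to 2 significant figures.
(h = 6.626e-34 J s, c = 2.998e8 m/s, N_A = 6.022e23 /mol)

Φ = 0.99

Photon energy at 414 nm: hc/λ = (6.626e-34)(2.998e8)/(414e-9) = 4.798e-19 J.
Incident energy: 1.64 kJ = 1640 J.
Photons incident: 1640 / 4.798e-19 = 3.418e21, i.e. 3.418e21/6.022e23 = 0.005676 mol.
Φ = 0.00561 mol / 0.005676 mol photons = 0.99.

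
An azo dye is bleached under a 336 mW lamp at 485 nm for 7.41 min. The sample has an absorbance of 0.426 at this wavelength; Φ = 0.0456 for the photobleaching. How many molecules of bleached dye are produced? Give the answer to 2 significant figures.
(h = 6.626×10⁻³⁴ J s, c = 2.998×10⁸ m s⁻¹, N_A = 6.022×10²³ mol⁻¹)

Photon energy at 485 nm: hc/λ = (6.626×10⁻³⁴)(2.998×10⁸)/(485×10⁻⁹) = 4.096×10⁻¹⁹ J.
Energy delivered: (336 mW)(444.6 s) = 149.4 J.
Photons incident: 149.4 / 4.096×10⁻¹⁹ = 3.647×10²⁰, i.e. 3.647×10²⁰/6.022×10²³ = 6.056×10⁻⁴ mol.
Fraction absorbed: 1 − 10^(−0.426) = 0.6250.
Photons absorbed: 0.6250 × 6.056×10⁻⁴ = 3.785×10⁻⁴ mol.
Product: Φ × n_abs = 0.0456 × 3.785×10⁻⁴ = 1.726×10⁻⁵ mol.
As a count: 1.726×10⁻⁵ × 6.022×10²³ = 1.0×10¹⁹.

1.0×10¹⁹ molecules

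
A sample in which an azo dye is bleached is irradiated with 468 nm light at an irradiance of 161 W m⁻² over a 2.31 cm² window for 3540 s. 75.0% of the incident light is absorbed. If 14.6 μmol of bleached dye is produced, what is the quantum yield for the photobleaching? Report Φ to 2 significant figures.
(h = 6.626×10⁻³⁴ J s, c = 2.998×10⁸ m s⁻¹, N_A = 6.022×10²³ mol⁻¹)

Φ = 0.038

Product: 14.6 μmol = 1.46×10⁻⁵ mol.
Photon energy at 468 nm: hc/λ = (6.626×10⁻³⁴)(2.998×10⁸)/(468×10⁻⁹) = 4.245×10⁻¹⁹ J.
Energy delivered: (161 W m⁻²)(2.31×10⁻⁴ m²)(3540 s) = 131.7 J.
Photons incident: 131.7 / 4.245×10⁻¹⁹ = 3.102×10²⁰, i.e. 3.102×10²⁰/6.022×10²³ = 5.151×10⁻⁴ mol.
Photons absorbed: 0.750 × 5.151×10⁻⁴ = 3.863×10⁻⁴ mol.
Φ = 1.46×10⁻⁵ mol / 3.863×10⁻⁴ mol photons = 0.038.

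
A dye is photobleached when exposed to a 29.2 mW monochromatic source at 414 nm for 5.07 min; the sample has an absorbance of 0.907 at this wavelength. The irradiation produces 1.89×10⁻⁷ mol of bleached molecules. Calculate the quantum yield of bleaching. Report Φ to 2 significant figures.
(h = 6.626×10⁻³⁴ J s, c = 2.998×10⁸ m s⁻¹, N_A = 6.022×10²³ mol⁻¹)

Φ = 0.0070

Photon energy at 414 nm: hc/λ = (6.626×10⁻³⁴)(2.998×10⁸)/(414×10⁻⁹) = 4.798×10⁻¹⁹ J.
Energy delivered: (29.2 mW)(304.2 s) = 8.883 J.
Photons incident: 8.883 / 4.798×10⁻¹⁹ = 1.851×10¹⁹, i.e. 1.851×10¹⁹/6.022×10²³ = 3.074×10⁻⁵ mol.
Fraction absorbed: 1 − 10^(−0.907) = 0.8761.
Photons absorbed: 0.8761 × 3.074×10⁻⁵ = 2.693×10⁻⁵ mol.
Φ = 1.89×10⁻⁷ mol / 2.693×10⁻⁵ mol photons = 0.0070.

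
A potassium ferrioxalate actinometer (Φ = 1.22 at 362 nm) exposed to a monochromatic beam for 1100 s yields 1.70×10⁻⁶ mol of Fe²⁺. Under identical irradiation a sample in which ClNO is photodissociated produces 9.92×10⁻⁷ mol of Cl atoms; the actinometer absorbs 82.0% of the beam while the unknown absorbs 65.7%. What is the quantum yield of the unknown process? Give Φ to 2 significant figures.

Φ = 0.89

Photons absorbed by the actinometer: 1.70×10⁻⁶ / 1.22 = 1.393×10⁻⁶ mol.
Incident flux: 1.393×10⁻⁶ / 0.820 = 1.699×10⁻⁶ einstein.
Absorbed by unknown: 0.657 × 1.699×10⁻⁶ = 1.116×10⁻⁶ mol.
Φ(unknown) = 9.92×10⁻⁷ / 1.116×10⁻⁶ = 0.89.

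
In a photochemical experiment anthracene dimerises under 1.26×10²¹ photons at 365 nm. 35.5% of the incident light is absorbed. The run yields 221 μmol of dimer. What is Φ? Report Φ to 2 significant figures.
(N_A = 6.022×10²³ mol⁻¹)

Φ = 0.30

Product: 221 μmol = 2.21×10⁻⁴ mol.
Moles of photons: 1.26×10²¹ / 6.022×10²³ = 0.002092 mol.
Photons absorbed: 0.355 × 0.002092 = 7.427×10⁻⁴ mol.
Φ = 2.21×10⁻⁴ mol / 7.427×10⁻⁴ mol photons = 0.30.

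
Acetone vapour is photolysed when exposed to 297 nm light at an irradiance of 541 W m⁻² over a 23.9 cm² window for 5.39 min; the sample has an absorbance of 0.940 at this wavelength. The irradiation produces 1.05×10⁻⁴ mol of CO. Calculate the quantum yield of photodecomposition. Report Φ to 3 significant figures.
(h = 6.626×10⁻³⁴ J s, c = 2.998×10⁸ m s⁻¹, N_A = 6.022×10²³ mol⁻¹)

Φ = 0.114

Photon energy at 297 nm: hc/λ = (6.626×10⁻³⁴)(2.998×10⁸)/(297×10⁻⁹) = 6.688×10⁻¹⁹ J.
Energy delivered: (541 W m⁻²)(23.9×10⁻⁴ m²)(323.4 s) = 418.2 J.
Photons incident: 418.2 / 6.688×10⁻¹⁹ = 6.253×10²⁰, i.e. 6.253×10²⁰/6.022×10²³ = 0.001038 mol.
Fraction absorbed: 1 − 10^(−0.940) = 0.8852.
Photons absorbed: 0.8852 × 0.001038 = 9.188×10⁻⁴ mol.
Φ = 1.05×10⁻⁴ mol / 9.188×10⁻⁴ mol photons = 0.114.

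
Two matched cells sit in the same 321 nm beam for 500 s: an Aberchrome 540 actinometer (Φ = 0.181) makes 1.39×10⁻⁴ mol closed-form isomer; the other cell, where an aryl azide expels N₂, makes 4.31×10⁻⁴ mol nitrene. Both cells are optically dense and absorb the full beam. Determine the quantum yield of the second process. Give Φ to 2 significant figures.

Photons absorbed by the actinometer: 1.39×10⁻⁴ / 0.181 = 7.680×10⁻⁴ mol.
Φ(unknown) = 4.31×10⁻⁴ / 7.680×10⁻⁴ = 0.56.

Φ = 0.56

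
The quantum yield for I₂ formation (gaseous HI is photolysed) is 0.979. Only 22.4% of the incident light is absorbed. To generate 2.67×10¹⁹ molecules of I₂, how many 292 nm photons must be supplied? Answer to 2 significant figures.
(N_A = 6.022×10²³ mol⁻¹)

Product: 2.67×10¹⁹ / 6.022×10²³ = 4.434×10⁻⁵ mol.
Photons that must be absorbed: 4.434×10⁻⁵ / 0.979 = 4.529×10⁻⁵ mol.
Incident photons needed: 4.529×10⁻⁵ / 0.224 = 2.022×10⁻⁴ mol.
Photon count: 2.022×10⁻⁴ × 6.022×10²³ = 1.2×10²⁰.

1.2×10²⁰ photons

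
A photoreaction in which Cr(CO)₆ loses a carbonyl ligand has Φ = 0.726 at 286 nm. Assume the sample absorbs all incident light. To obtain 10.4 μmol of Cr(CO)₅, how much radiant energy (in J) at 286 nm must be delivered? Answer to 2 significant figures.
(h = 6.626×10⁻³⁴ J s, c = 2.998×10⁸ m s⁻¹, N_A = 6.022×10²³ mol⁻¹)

6.0 J

Product: 10.4 μmol = 1.04×10⁻⁵ mol.
Photons that must be absorbed: 1.04×10⁻⁵ / 0.726 = 1.433×10⁻⁵ mol.
Photon energy: hc/λ = 6.946×10⁻¹⁹ J; per mole, 4.183×10⁵ J mol⁻¹.
Energy required: 1.433×10⁻⁵ × 4.183×10⁵ = 6.0 J.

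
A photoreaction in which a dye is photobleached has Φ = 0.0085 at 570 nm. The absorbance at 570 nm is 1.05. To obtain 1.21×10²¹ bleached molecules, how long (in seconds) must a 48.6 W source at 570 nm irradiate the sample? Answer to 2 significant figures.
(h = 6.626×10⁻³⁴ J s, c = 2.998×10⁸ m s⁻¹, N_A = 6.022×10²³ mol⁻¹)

t ≈ 1100 s

Product: 1.21×10²¹ / 6.022×10²³ = 0.002009 mol.
Photons that must be absorbed: 0.002009 / 0.0085 = 0.2364 mol.
Fraction absorbed: 1 − 10^(−1.05) = 0.9109.
Incident photons needed: 0.2364 / 0.9109 = 0.2595 mol.
Photon energy: hc/λ = 3.485×10⁻¹⁹ J; per mole, 2.099×10⁵ J mol⁻¹.
Energy required: 0.2595 × 2.099×10⁵ = 5.447×10⁴ J.
Time: 5.447×10⁴ J / 48.6 W = 1100 s.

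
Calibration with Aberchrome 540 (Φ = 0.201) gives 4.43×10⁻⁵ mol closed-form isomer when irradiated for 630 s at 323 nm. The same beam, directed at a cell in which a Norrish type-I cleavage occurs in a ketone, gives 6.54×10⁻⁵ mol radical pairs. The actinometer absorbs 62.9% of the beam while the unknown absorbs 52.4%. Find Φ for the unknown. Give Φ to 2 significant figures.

Photons absorbed by the actinometer: 4.43×10⁻⁵ / 0.201 = 2.204×10⁻⁴ mol.
Incident flux: 2.204×10⁻⁴ / 0.629 = 3.504×10⁻⁴ einstein.
Absorbed by unknown: 0.524 × 3.504×10⁻⁴ = 1.836×10⁻⁴ mol.
Φ(unknown) = 6.54×10⁻⁵ / 1.836×10⁻⁴ = 0.36.

Φ = 0.36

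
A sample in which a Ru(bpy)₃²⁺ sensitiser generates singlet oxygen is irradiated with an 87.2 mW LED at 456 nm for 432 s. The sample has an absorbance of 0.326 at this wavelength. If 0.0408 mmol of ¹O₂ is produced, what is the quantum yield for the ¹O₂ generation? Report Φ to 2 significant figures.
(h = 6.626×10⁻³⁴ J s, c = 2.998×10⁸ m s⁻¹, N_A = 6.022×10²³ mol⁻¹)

Φ = 0.54

Product: 0.0408 mmol = 4.08×10⁻⁵ mol.
Photon energy at 456 nm: hc/λ = (6.626×10⁻³⁴)(2.998×10⁸)/(456×10⁻⁹) = 4.356×10⁻¹⁹ J.
Energy delivered: (87.2 mW)(432 s) = 37.67 J.
Photons incident: 37.67 / 4.356×10⁻¹⁹ = 8.648×10¹⁹, i.e. 8.648×10¹⁹/6.022×10²³ = 1.436×10⁻⁴ mol.
Fraction absorbed: 1 − 10^(−0.326) = 0.5279.
Photons absorbed: 0.5279 × 1.436×10⁻⁴ = 7.581×10⁻⁵ mol.
Φ = 4.08×10⁻⁵ mol / 7.581×10⁻⁵ mol photons = 0.54.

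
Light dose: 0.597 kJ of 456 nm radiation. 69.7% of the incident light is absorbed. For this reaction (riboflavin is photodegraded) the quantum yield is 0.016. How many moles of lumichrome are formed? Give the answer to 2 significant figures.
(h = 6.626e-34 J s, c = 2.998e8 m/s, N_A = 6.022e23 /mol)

Photon energy at 456 nm: hc/λ = (6.626e-34)(2.998e8)/(456e-9) = 4.356e-19 J.
Incident energy: 0.597 kJ = 597 J.
Photons incident: 597 / 4.356e-19 = 1.371e21, i.e. 1.371e21/6.022e23 = 0.002277 mol.
Photons absorbed: 0.697 × 0.002277 = 0.001587 mol.
Product: Φ × n_abs = 0.016 × 0.001587 = 2.539e-5 mol.

2.5e-5 mol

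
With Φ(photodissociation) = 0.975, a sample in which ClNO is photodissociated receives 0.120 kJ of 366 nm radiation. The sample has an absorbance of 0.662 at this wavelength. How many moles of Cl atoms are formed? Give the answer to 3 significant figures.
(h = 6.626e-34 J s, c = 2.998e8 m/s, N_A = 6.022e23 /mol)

Photon energy at 366 nm: hc/λ = (6.626e-34)(2.998e8)/(366e-9) = 5.428e-19 J.
Incident energy: 0.120 kJ = 120 J.
Photons incident: 120 / 5.428e-19 = 2.211e20, i.e. 2.211e20/6.022e23 = 3.672e-4 mol.
Fraction absorbed: 1 − 10^(−0.662) = 0.7822.
Photons absorbed: 0.7822 × 3.672e-4 = 2.872e-4 mol.
Product: Φ × n_abs = 0.975 × 2.872e-4 = 2.800e-4 mol.

2.80e-4 mol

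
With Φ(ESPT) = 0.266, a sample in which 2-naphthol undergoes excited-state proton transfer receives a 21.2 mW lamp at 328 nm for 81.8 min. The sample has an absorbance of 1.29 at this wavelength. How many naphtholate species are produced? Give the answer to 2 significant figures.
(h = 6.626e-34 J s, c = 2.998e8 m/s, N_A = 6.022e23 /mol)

Photon energy at 328 nm: hc/λ = (6.626e-34)(2.998e8)/(328e-9) = 6.056e-19 J.
Energy delivered: (21.2 mW)(4908 s) = 104.0 J.
Photons incident: 104.0 / 6.056e-19 = 1.717e20, i.e. 1.717e20/6.022e23 = 2.851e-4 mol.
Fraction absorbed: 1 − 10^(−1.29) = 0.9487.
Photons absorbed: 0.9487 × 2.851e-4 = 2.705e-4 mol.
Product: Φ × n_abs = 0.266 × 2.705e-4 = 7.195e-5 mol.
As a count: 7.195e-5 × 6.022e23 = 4.3e19.

4.3e19 species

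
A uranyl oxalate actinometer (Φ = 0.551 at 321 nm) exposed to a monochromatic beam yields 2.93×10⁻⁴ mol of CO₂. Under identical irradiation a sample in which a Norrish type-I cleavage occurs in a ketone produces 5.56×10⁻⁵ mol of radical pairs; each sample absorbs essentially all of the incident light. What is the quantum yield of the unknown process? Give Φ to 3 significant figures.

Photons absorbed by the actinometer: 2.93×10⁻⁴ / 0.551 = 5.318×10⁻⁴ mol.
Φ(unknown) = 5.56×10⁻⁵ / 5.318×10⁻⁴ = 0.105.

Φ = 0.105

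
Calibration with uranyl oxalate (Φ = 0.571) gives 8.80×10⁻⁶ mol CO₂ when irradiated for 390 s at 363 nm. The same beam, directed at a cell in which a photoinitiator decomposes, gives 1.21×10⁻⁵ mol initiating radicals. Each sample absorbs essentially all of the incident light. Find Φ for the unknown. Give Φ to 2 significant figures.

Φ = 0.79

Photons absorbed by the actinometer: 8.80×10⁻⁶ / 0.571 = 1.541×10⁻⁵ mol.
Φ(unknown) = 1.21×10⁻⁵ / 1.541×10⁻⁵ = 0.79.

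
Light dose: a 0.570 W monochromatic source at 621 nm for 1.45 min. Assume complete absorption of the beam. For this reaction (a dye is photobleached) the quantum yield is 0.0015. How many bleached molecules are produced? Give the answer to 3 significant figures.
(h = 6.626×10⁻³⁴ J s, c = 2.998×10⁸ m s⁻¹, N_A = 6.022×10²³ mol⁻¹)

Photon energy at 621 nm: hc/λ = (6.626×10⁻³⁴)(2.998×10⁸)/(621×10⁻⁹) = 3.199×10⁻¹⁹ J.
Energy delivered: (0.570 W)(87 s) = 49.59 J.
Photons incident: 49.59 / 3.199×10⁻¹⁹ = 1.550×10²⁰, i.e. 1.550×10²⁰/6.022×10²³ = 2.574×10⁻⁴ mol.
Product: Φ × n_abs = 0.0015 × 2.574×10⁻⁴ = 3.861×10⁻⁷ mol.
As a count: 3.861×10⁻⁷ × 6.022×10²³ = 2.33×10¹⁷.

2.33×10¹⁷ bleached molecules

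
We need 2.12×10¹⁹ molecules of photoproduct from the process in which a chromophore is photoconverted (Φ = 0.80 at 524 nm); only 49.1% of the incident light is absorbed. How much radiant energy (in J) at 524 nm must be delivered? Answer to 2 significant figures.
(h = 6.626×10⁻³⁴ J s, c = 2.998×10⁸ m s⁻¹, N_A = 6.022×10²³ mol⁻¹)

20 J

Product: 2.12×10¹⁹ / 6.022×10²³ = 3.520×10⁻⁵ mol.
Photons that must be absorbed: 3.520×10⁻⁵ / 0.80 = 4.400×10⁻⁵ mol.
Incident photons needed: 4.400×10⁻⁵ / 0.491 = 8.961×10⁻⁵ mol.
Photon energy: hc/λ = 3.791×10⁻¹⁹ J; per mole, 2.283×10⁵ J mol⁻¹.
Energy required: 8.961×10⁻⁵ × 2.283×10⁵ = 20 J.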